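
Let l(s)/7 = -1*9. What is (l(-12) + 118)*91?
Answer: 5005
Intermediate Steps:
l(s) = -63 (l(s) = 7*(-1*9) = 7*(-9) = -63)
(l(-12) + 118)*91 = (-63 + 118)*91 = 55*91 = 5005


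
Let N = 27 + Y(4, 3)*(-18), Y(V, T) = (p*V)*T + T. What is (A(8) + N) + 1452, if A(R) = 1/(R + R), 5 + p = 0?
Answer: 40081/16 ≈ 2505.1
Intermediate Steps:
p = -5 (p = -5 + 0 = -5)
Y(V, T) = T - 5*T*V (Y(V, T) = (-5*V)*T + T = -5*T*V + T = T - 5*T*V)
A(R) = 1/(2*R)
N = 1053 (N = 27 + (3*(1 - 5*4))*(-18) = 27 + (3*(1 - 20))*(-18) = 27 + (3*(-19))*(-18) = 27 - 57*(-18) = 27 + 1026 = 1053)
(A(8) + N) + 1452 = ((1/2)/8 + 1053) + 1452 = ((1/2)*(1/8) + 1053) + 1452 = (1/16 + 1053) + 1452 = 16849/16 + 1452 = 40081/16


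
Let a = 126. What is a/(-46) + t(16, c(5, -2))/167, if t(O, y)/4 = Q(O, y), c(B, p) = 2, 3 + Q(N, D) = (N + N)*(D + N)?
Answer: 42195/3841 ≈ 10.985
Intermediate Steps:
Q(N, D) = -3 + 2*N*(D + N) (Q(N, D) = -3 + (N + N)*(D + N) = -3 + (2*N)*(D + N) = -3 + 2*N*(D + N))
t(O, y) = -12 + 8*O² + 8*O*y (t(O, y) = 4*(-3 + 2*O² + 2*y*O) = 4*(-3 + 2*O² + 2*O*y) = -12 + 8*O² + 8*O*y)
a/(-46) + t(16, c(5, -2))/167 = 126/(-46) + (-12 + 8*16² + 8*16*2)/167 = 126*(-1/46) + (-12 + 8*256 + 256)*(1/167) = -63/23 + (-12 + 2048 + 256)*(1/167) = -63/23 + 2292*(1/167) = -63/23 + 2292/167 = 42195/3841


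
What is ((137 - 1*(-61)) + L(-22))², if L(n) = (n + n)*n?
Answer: 1359556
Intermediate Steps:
L(n) = 2*n² (L(n) = (2*n)*n = 2*n²)
((137 - 1*(-61)) + L(-22))² = ((137 - 1*(-61)) + 2*(-22)²)² = ((137 + 61) + 2*484)² = (198 + 968)² = 1166² = 1359556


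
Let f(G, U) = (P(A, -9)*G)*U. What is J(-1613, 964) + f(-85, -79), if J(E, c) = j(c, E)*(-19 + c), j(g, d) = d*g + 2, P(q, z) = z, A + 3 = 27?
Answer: -1469469285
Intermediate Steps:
A = 24 (A = -3 + 27 = 24)
j(g, d) = 2 + d*g
J(E, c) = (-19 + c)*(2 + E*c) (J(E, c) = (2 + E*c)*(-19 + c) = (-19 + c)*(2 + E*c))
f(G, U) = -9*G*U (f(G, U) = (-9*G)*U = -9*G*U)
J(-1613, 964) + f(-85, -79) = (-19 + 964)*(2 - 1613*964) - 9*(-85)*(-79) = 945*(2 - 1554932) - 60435 = 945*(-1554930) - 60435 = -1469408850 - 60435 = -1469469285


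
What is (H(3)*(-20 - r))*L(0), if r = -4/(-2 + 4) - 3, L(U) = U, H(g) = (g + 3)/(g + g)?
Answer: 0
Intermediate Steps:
H(g) = (3 + g)/(2*g) (H(g) = (3 + g)/((2*g)) = (3 + g)*(1/(2*g)) = (3 + g)/(2*g))
r = -5 (r = -4/2 - 3 = (1/2)*(-4) - 3 = -2 - 3 = -5)
(H(3)*(-20 - r))*L(0) = (((1/2)*(3 + 3)/3)*(-20 - 1*(-5)))*0 = (((1/2)*(1/3)*6)*(-20 + 5))*0 = (1*(-15))*0 = -15*0 = 0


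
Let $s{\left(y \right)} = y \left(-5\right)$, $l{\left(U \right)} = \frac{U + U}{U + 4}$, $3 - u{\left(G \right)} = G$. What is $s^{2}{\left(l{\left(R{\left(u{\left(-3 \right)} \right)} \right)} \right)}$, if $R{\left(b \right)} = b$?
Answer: $36$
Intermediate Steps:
$u{\left(G \right)} = 3 - G$
$l{\left(U \right)} = \frac{2 U}{4 + U}$
$s{\left(y \right)} = - 5 y$
$s^{2}{\left(l{\left(R{\left(u{\left(-3 \right)} \right)} \right)} \right)} = \left(- 5 \frac{2 \left(3 - -3\right)}{4 + \left(3 - -3\right)}\right)^{2} = \left(- 5 \frac{2 \left(3 + 3\right)}{4 + \left(3 + 3\right)}\right)^{2} = \left(- 5 \cdot 2 \cdot 6 \frac{1}{4 + 6}\right)^{2} = \left(- 5 \cdot 2 \cdot 6 \cdot \frac{1}{10}\right)^{2} = \left(\left(-5\right) \frac{6}{5}\right)^{2} = \left(-6\right)^{2} = 36$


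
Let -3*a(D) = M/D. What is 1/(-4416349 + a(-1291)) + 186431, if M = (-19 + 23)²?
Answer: 3188812704916018/17104519661 ≈ 1.8643e+5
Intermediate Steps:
M = 16 (M = 4² = 16)
a(D) = -16/(3*D)
1/(-4416349 + a(-1291)) + 186431 = 1/(-4416349 - 16/3/(-1291)) + 186431 = 1/(-4416349 - 16/3*(-1/1291)) + 186431 = 1/(-4416349 + 16/3873) + 186431 = 1/(-17104519661/3873) + 186431 = -3873/17104519661 + 186431 = 3188812704916018/17104519661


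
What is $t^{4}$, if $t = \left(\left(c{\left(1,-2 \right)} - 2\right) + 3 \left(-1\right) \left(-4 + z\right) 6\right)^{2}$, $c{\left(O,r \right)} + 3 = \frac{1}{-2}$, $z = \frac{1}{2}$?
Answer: $\frac{30590228625390625}{256} \approx 1.1949 \cdot 10^{14}$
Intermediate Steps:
$z = \frac{1}{2} \approx 0.5$
$c{\left(O,r \right)} = - \frac{7}{2}$ ($c{\left(O,r \right)} = -3 + \frac{1}{-2} = -3 - \frac{1}{2} = - \frac{7}{2}$)
$t = \frac{13225}{4}$ ($t = \left(\left(- \frac{7}{2} - 2\right) + 3 \left(-1\right) \left(-4 + \frac{1}{2}\right) 6\right)^{2} = \left(\left(- \frac{7}{2} - 2\right) - 3 \left(\left(- \frac{7}{2}\right) 6\right)\right)^{2} = \left(- \frac{11}{2} - -63\right)^{2} = \left(- \frac{11}{2} + 63\right)^{2} = \left(\frac{115}{2}\right)^{2} = \frac{13225}{4} \approx 3306.3$)
$t^{4} = \left(\frac{13225}{4}\right)^{4} = \frac{30590228625390625}{256}$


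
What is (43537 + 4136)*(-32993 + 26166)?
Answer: -325463571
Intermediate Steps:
(43537 + 4136)*(-32993 + 26166) = 47673*(-6827) = -325463571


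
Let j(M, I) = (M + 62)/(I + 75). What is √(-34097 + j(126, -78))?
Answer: I*√307437/3 ≈ 184.82*I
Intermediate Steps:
j(M, I) = (62 + M)/(75 + I)
√(-34097 + j(126, -78)) = √(-34097 + (62 + 126)/(75 - 78)) = √(-34097 + 188/(-3)) = √(-34097 - ⅓*188) = √(-34097 - 188/3) = √(-102479/3) = I*√307437/3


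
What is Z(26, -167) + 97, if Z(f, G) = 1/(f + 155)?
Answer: 17558/181 ≈ 97.005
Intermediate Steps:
Z(f, G) = 1/(155 + f)
Z(26, -167) + 97 = 1/(155 + 26) + 97 = 1/181 + 97 = 17558/181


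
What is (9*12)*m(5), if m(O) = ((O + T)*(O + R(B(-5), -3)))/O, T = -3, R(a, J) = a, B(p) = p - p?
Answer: 216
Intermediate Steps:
B(p) = 0
m(O) = -3 + O (m(O) = ((O - 3)*(O + 0))/O = ((-3 + O)*O)/O = (O*(-3 + O))/O = -3 + O)
(9*12)*m(5) = (9*12)*(-3 + 5) = 108*2 = 216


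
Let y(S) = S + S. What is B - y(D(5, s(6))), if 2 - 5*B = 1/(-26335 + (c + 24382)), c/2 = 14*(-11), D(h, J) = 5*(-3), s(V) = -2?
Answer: 343673/11305 ≈ 30.400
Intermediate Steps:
D(h, J) = -15
y(S) = 2*S
c = -308 (c = 2*(14*(-11)) = 2*(-154) = -308)
B = 4523/11305 (B = ⅖ - 1/(5*(-26335 + (-308 + 24382))) = ⅖ - 1/(5*(-26335 + 24074)) = ⅖ - ⅕/(-2261) = ⅖ - ⅕*(-1/2261) = ⅖ + 1/11305 = 4523/11305 ≈ 0.40009)
B - y(D(5, s(6))) = 4523/11305 - 2*(-15) = 4523/11305 - 1*(-30) = 4523/11305 + 30 = 343673/11305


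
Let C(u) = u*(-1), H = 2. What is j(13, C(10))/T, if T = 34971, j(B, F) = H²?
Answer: 4/34971 ≈ 0.00011438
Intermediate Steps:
C(u) = -u
j(B, F) = 4 (j(B, F) = 2² = 4)
j(13, C(10))/T = 4/34971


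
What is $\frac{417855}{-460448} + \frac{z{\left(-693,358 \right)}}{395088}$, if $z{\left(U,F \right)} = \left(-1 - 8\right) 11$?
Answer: $- \frac{3440314179}{3789947488} \approx -0.90775$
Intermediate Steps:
$z{\left(U,F \right)} = -99$ ($z{\left(U,F \right)} = \left(-9\right) 11 = -99$)
$\frac{417855}{-460448} + \frac{z{\left(-693,358 \right)}}{395088} = \frac{417855}{-460448} - \frac{99}{395088} = 417855 \left(- \frac{1}{460448}\right) - \frac{33}{131696} = - \frac{417855}{460448} - \frac{33}{131696} = - \frac{3440314179}{3789947488}$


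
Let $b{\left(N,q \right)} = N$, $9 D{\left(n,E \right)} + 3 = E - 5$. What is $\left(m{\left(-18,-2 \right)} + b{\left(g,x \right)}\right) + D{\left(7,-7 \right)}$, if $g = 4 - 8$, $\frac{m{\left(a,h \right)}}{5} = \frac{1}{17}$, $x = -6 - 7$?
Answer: $- \frac{274}{51} \approx -5.3726$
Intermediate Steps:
$D{\left(n,E \right)} = - \frac{8}{9} + \frac{E}{9}$ ($D{\left(n,E \right)} = - \frac{1}{3} + \frac{E - 5}{9} = - \frac{1}{3} + \frac{-5 + E}{9} = - \frac{1}{3} + \left(- \frac{5}{9} + \frac{E}{9}\right) = - \frac{8}{9} + \frac{E}{9}$)
$x = -13$
$m{\left(a,h \right)} = \frac{5}{17}$
$g = -4$
$\left(m{\left(-18,-2 \right)} + b{\left(g,x \right)}\right) + D{\left(7,-7 \right)} = \left(\frac{5}{17} - 4\right) + \left(- \frac{8}{9} + \frac{1}{9} \left(-7\right)\right) = - \frac{63}{17} - \frac{5}{3} = - \frac{274}{51}$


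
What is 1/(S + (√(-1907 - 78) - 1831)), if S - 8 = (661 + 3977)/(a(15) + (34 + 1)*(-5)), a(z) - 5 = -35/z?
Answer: -98892277/183048218538 - 267289*I*√1985/915241092690 ≈ -0.00054025 - 1.3011e-5*I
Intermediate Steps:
a(z) = 5 - 35/z
S = -9778/517 (S = 8 + (661 + 3977)/((5 - 35/15) + (34 + 1)*(-5)) = 8 + 4638/((5 - 35*1/15) + 35*(-5)) = 8 + 4638/((5 - 7/3) - 175) = 8 + 4638/(8/3 - 175) = 8 + 4638/(-517/3) = 8 + 4638*(-3/517) = 8 - 13914/517 = -9778/517 ≈ -18.913)
1/(S + (√(-1907 - 78) - 1831)) = 1/(-9778/517 + (√(-1907 - 78) - 1831)) = 1/(-9778/517 + (√(-1985) - 1831)) = 1/(-9778/517 + (I*√1985 - 1831)) = 1/(-9778/517 + (-1831 + I*√1985)) = 1/(-956405/517 + I*√1985)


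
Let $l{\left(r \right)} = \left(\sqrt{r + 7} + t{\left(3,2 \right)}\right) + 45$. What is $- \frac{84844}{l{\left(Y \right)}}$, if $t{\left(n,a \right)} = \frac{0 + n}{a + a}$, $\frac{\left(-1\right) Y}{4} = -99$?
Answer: $- \frac{62105808}{27041} + \frac{1357504 \sqrt{403}}{27041} \approx -1288.9$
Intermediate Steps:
$Y = 396$ ($Y = \left(-4\right) \left(-99\right) = 396$)
$t{\left(n,a \right)} = \frac{n}{2 a}$
$l{\left(r \right)} = \frac{183}{4} + \sqrt{7 + r}$ ($l{\left(r \right)} = \left(\sqrt{r + 7} + \frac{1}{2} \cdot 3 \cdot \frac{1}{2}\right) + 45 = \left(\sqrt{7 + r} + \frac{1}{2} \cdot 3 \cdot \frac{1}{2}\right) + 45 = \left(\sqrt{7 + r} + \frac{3}{4}\right) + 45 = \left(\frac{3}{4} + \sqrt{7 + r}\right) + 45 = \frac{183}{4} + \sqrt{7 + r}$)
$- \frac{84844}{l{\left(Y \right)}} = - \frac{84844}{\frac{183}{4} + \sqrt{7 + 396}} = - \frac{84844}{\frac{183}{4} + \sqrt{403}}$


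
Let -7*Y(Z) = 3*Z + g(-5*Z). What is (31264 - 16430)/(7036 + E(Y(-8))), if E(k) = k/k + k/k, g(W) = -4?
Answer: 7417/3519 ≈ 2.1077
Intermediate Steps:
Y(Z) = 4/7 - 3*Z/7 (Y(Z) = -(3*Z - 4)/7 = -(-4 + 3*Z)/7 = 4/7 - 3*Z/7)
E(k) = 2 (E(k) = 1 + 1 = 2)
(31264 - 16430)/(7036 + E(Y(-8))) = (31264 - 16430)/(7036 + 2) = 14834/7038 = 14834*(1/7038) = 7417/3519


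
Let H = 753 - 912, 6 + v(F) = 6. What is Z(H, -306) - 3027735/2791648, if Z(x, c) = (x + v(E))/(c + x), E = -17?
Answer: -321341581/432705440 ≈ -0.74263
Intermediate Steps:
v(F) = 0 (v(F) = -6 + 6 = 0)
H = -159
Z(x, c) = x/(c + x) (Z(x, c) = (x + 0)/(c + x) = x/(c + x))
Z(H, -306) - 3027735/2791648 = -159/(-306 - 159) - 3027735/2791648 = -159/(-465) - 3027735/2791648 = -159*(-1/465) - 1*3027735/2791648 = 53/155 - 3027735/2791648 = -321341581/432705440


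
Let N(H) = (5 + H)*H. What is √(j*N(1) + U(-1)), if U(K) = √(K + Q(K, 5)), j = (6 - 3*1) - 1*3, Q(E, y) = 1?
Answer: 0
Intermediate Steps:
N(H) = H*(5 + H)
j = 0 (j = (6 - 3) - 3 = 3 - 3 = 0)
U(K) = √(1 + K) (U(K) = √(K + 1) = √(1 + K))
√(j*N(1) + U(-1)) = √(0*(1*(5 + 1)) + √(1 - 1)) = √(0*(1*6) + √0) = √(0*6 + 0) = √(0 + 0) = √0 = 0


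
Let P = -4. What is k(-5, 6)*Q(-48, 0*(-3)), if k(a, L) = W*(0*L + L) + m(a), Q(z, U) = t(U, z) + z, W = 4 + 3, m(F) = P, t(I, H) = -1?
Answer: -1862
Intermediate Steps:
m(F) = -4
W = 7
Q(z, U) = -1 + z
k(a, L) = -4 + 7*L (k(a, L) = 7*(0*L + L) - 4 = 7*(0 + L) - 4 = 7*L - 4 = -4 + 7*L)
k(-5, 6)*Q(-48, 0*(-3)) = (-4 + 7*6)*(-1 - 48) = (-4 + 42)*(-49) = 38*(-49) = -1862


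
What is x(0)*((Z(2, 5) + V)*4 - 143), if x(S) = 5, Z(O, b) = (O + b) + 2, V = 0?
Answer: -535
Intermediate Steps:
Z(O, b) = 2 + O + b
x(0)*((Z(2, 5) + V)*4 - 143) = 5*(((2 + 2 + 5) + 0)*4 - 143) = 5*((9 + 0)*4 - 143) = 5*(9*4 - 143) = 5*(36 - 143) = 5*(-107) = -535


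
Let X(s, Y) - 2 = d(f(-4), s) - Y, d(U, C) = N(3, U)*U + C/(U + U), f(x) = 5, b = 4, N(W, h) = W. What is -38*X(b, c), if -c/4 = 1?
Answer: -4066/5 ≈ -813.20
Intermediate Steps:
c = -4 (c = -4*1 = -4)
d(U, C) = 3*U + C/(2*U) (d(U, C) = 3*U + C/(U + U) = 3*U + C/((2*U)) = 3*U + (1/(2*U))*C = 3*U + C/(2*U))
X(s, Y) = 17 - Y + s/10 (X(s, Y) = 2 + ((3*5 + (1/2)*s/5) - Y) = 2 + ((15 + (1/2)*s*(1/5)) - Y) = 2 + ((15 + s/10) - Y) = 2 + (15 - Y + s/10) = 17 - Y + s/10)
-38*X(b, c) = -38*(17 - 1*(-4) + (1/10)*4) = -38*(17 + 4 + 2/5) = -38*107/5 = -4066/5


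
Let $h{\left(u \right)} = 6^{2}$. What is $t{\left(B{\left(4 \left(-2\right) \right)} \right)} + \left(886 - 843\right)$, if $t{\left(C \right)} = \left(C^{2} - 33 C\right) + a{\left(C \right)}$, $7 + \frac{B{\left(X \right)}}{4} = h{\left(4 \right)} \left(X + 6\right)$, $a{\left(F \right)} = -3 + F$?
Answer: $110008$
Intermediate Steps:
$h{\left(u \right)} = 36$
$B{\left(X \right)} = 836 + 144 X$ ($B{\left(X \right)} = -28 + 4 \cdot 36 \left(X + 6\right) = -28 + 4 \cdot 36 \left(6 + X\right) = -28 + 4 \left(216 + 36 X\right) = -28 + \left(864 + 144 X\right) = 836 + 144 X$)
$t{\left(C \right)} = -3 + C^{2} - 32 C$ ($t{\left(C \right)} = \left(C^{2} - 33 C\right) + \left(-3 + C\right) = -3 + C^{2} - 32 C$)
$t{\left(B{\left(4 \left(-2\right) \right)} \right)} + \left(886 - 843\right) = \left(-3 + \left(836 + 144 \cdot 4 \left(-2\right)\right)^{2} - 32 \left(836 + 144 \cdot 4 \left(-2\right)\right)\right) + \left(886 - 843\right) = \left(-3 + \left(836 + 144 \left(-8\right)\right)^{2} - 32 \left(836 + 144 \left(-8\right)\right)\right) + \left(886 - 843\right) = \left(-3 + \left(836 - 1152\right)^{2} - 32 \left(836 - 1152\right)\right) + 43 = \left(-3 + \left(-316\right)^{2} - -10112\right) + 43 = \left(-3 + 99856 + 10112\right) + 43 = 109965 + 43 = 110008$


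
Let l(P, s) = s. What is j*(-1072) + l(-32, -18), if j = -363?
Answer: 389118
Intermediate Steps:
j*(-1072) + l(-32, -18) = -363*(-1072) - 18 = 389136 - 18 = 389118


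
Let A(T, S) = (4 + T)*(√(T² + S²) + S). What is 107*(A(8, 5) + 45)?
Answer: 11235 + 1284*√89 ≈ 23348.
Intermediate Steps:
A(T, S) = (4 + T)*(S + √(S² + T²)) (A(T, S) = (4 + T)*(√(S² + T²) + S) = (4 + T)*(S + √(S² + T²)))
107*(A(8, 5) + 45) = 107*((4*5 + 4*√(5² + 8²) + 5*8 + 8*√(5² + 8²)) + 45) = 107*((20 + 4*√(25 + 64) + 40 + 8*√(25 + 64)) + 45) = 107*((20 + 4*√89 + 40 + 8*√89) + 45) = 107*((60 + 12*√89) + 45) = 107*(105 + 12*√89) = 11235 + 1284*√89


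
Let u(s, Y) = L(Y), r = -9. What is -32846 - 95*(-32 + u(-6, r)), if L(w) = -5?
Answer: -29331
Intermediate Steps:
u(s, Y) = -5
-32846 - 95*(-32 + u(-6, r)) = -32846 - 95*(-32 - 5) = -32846 - 95*(-37) = -32846 - 1*(-3515) = -32846 + 3515 = -29331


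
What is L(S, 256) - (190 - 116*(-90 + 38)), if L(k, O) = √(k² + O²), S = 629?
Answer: -6222 + √461177 ≈ -5542.9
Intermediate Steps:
L(k, O) = √(O² + k²)
L(S, 256) - (190 - 116*(-90 + 38)) = √(256² + 629²) - (190 - 116*(-90 + 38)) = √(65536 + 395641) - (190 - 116*(-52)) = √461177 - (190 + 6032) = √461177 - 1*6222 = √461177 - 6222 = -6222 + √461177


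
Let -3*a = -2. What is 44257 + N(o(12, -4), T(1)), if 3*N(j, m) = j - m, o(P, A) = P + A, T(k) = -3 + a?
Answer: 398344/9 ≈ 44260.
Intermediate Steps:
a = ⅔ (a = -⅓*(-2) = ⅔ ≈ 0.66667)
T(k) = -7/3 (T(k) = -3 + ⅔ = -7/3)
o(P, A) = A + P
N(j, m) = -m/3 + j/3 (N(j, m) = (j - m)/3 = -m/3 + j/3)
44257 + N(o(12, -4), T(1)) = 44257 + (-⅓*(-7/3) + (-4 + 12)/3) = 44257 + (7/9 + (⅓)*8) = 44257 + (7/9 + 8/3) = 44257 + 31/9 = 398344/9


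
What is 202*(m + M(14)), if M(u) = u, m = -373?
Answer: -72518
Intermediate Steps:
202*(m + M(14)) = 202*(-373 + 14) = 202*(-359) = -72518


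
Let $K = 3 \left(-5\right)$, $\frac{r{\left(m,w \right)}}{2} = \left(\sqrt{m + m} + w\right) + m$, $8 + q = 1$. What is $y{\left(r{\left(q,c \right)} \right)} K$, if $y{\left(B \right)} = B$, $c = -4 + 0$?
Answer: $330 - 30 i \sqrt{14} \approx 330.0 - 112.25 i$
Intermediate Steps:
$q = -7$ ($q = -8 + 1 = -7$)
$c = -4$
$r{\left(m,w \right)} = 2 m + 2 w + 2 \sqrt{2} \sqrt{m}$ ($r{\left(m,w \right)} = 2 \left(\left(\sqrt{m + m} + w\right) + m\right) = 2 \left(\left(\sqrt{2 m} + w\right) + m\right) = 2 \left(\left(\sqrt{2} \sqrt{m} + w\right) + m\right) = 2 \left(\left(w + \sqrt{2} \sqrt{m}\right) + m\right) = 2 \left(m + w + \sqrt{2} \sqrt{m}\right) = 2 m + 2 w + 2 \sqrt{2} \sqrt{m}$)
$K = -15$
$y{\left(r{\left(q,c \right)} \right)} K = \left(2 \left(-7\right) + 2 \left(-4\right) + 2 \sqrt{2} \sqrt{-7}\right) \left(-15\right) = \left(-14 - 8 + 2 \sqrt{2} i \sqrt{7}\right) \left(-15\right) = \left(-14 - 8 + 2 i \sqrt{14}\right) \left(-15\right) = \left(-22 + 2 i \sqrt{14}\right) \left(-15\right) = 330 - 30 i \sqrt{14}$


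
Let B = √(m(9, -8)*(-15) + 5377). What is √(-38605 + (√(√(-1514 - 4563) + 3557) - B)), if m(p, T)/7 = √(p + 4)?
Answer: √(-38605 + √(3557 + I*√6077) - √(5377 - 105*√13)) ≈ 0.002 + 196.51*I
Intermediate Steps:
m(p, T) = 7*√(4 + p) (m(p, T) = 7*√(p + 4) = 7*√(4 + p))
B = √(5377 - 105*√13) (B = √((7*√(4 + 9))*(-15) + 5377) = √((7*√13)*(-15) + 5377) = √(-105*√13 + 5377) = √(5377 - 105*√13) ≈ 70.699)
√(-38605 + (√(√(-1514 - 4563) + 3557) - B)) = √(-38605 + (√(√(-1514 - 4563) + 3557) - √(5377 - 105*√13))) = √(-38605 + (√(√(-6077) + 3557) - √(5377 - 105*√13))) = √(-38605 + (√(I*√6077 + 3557) - √(5377 - 105*√13))) = √(-38605 + (√(3557 + I*√6077) - √(5377 - 105*√13))) = √(-38605 + √(3557 + I*√6077) - √(5377 - 105*√13))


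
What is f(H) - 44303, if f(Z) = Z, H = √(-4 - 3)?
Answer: -44303 + I*√7 ≈ -44303.0 + 2.6458*I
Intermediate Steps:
H = I*√7 (H = √(-7) = I*√7 ≈ 2.6458*I)
f(H) - 44303 = I*√7 - 44303 = -44303 + I*√7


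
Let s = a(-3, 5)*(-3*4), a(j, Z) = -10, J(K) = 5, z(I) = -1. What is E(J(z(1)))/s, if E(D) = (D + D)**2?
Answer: 5/6 ≈ 0.83333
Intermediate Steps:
s = 120 (s = -(-30)*4 = -10*(-12) = 120)
E(D) = 4*D**2 (E(D) = (2*D)**2 = 4*D**2)
E(J(z(1)))/s = (4*5**2)/120 = (4*25)*(1/120) = 100*(1/120) = 5/6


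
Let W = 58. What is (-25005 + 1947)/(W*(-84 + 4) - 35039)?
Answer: 23058/39679 ≈ 0.58111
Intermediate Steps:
(-25005 + 1947)/(W*(-84 + 4) - 35039) = (-25005 + 1947)/(58*(-84 + 4) - 35039) = -23058/(58*(-80) - 35039) = -23058/(-4640 - 35039) = -23058/(-39679) = -23058*(-1/39679) = 23058/39679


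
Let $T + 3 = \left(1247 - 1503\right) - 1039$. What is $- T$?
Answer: $1298$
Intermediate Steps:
$T = -1298$ ($T = -3 + \left(\left(1247 - 1503\right) - 1039\right) = -3 - 1295 = -1298$)
$- T = \left(-1\right) \left(-1298\right) = 1298$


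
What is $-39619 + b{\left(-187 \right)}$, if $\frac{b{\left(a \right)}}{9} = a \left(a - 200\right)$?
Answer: $611702$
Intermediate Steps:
$b{\left(a \right)} = 9 a \left(-200 + a\right)$ ($b{\left(a \right)} = 9 a \left(a - 200\right) = 9 a \left(-200 + a\right)$)
$-39619 + b{\left(-187 \right)} = -39619 + 9 \left(-187\right) \left(-200 - 187\right) = -39619 + 9 \left(-187\right) \left(-387\right) = -39619 + 651321 = 611702$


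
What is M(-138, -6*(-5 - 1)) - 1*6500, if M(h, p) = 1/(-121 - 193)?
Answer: -2041001/314 ≈ -6500.0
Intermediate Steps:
M(h, p) = -1/314 (M(h, p) = 1/(-314) = -1/314)
M(-138, -6*(-5 - 1)) - 1*6500 = -1/314 - 1*6500 = -1/314 - 6500 = -2041001/314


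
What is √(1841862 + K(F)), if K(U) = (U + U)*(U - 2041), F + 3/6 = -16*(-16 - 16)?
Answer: √1108734/2 ≈ 526.48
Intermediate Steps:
F = 1023/2 (F = -½ - 16*(-16 - 16) = -½ - 16*(-32) = -½ + 512 = 1023/2 ≈ 511.50)
K(U) = 2*U*(-2041 + U) (K(U) = (2*U)*(-2041 + U) = 2*U*(-2041 + U))
√(1841862 + K(F)) = √(1841862 + 2*(1023/2)*(-2041 + 1023/2)) = √(1841862 + 2*(1023/2)*(-3059/2)) = √(1841862 - 3129357/2) = √(554367/2) = √1108734/2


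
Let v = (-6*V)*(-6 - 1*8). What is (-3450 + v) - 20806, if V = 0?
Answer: -24256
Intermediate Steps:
v = 0 (v = (-6*0)*(-6 - 1*8) = 0*(-6 - 8) = 0*(-14) = 0)
(-3450 + v) - 20806 = (-3450 + 0) - 20806 = -3450 - 20806 = -24256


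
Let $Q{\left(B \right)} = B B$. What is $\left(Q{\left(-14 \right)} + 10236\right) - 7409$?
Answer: $3023$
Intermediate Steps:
$Q{\left(B \right)} = B^{2}$
$\left(Q{\left(-14 \right)} + 10236\right) - 7409 = \left(\left(-14\right)^{2} + 10236\right) - 7409 = \left(196 + 10236\right) - 7409 = 10432 - 7409 = 3023$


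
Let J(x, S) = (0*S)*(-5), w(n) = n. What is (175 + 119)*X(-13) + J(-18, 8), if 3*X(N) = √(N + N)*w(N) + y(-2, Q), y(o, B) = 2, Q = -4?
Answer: 196 - 1274*I*√26 ≈ 196.0 - 6496.1*I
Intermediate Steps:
J(x, S) = 0 (J(x, S) = 0*(-5) = 0)
X(N) = ⅔ + √2*N^(3/2)/3 (X(N) = (√(N + N)*N + 2)/3 = (√(2*N)*N + 2)/3 = ((√2*√N)*N + 2)/3 = (√2*N^(3/2) + 2)/3 = (2 + √2*N^(3/2))/3 = ⅔ + √2*N^(3/2)/3)
(175 + 119)*X(-13) + J(-18, 8) = (175 + 119)*(⅔ + √2*(-13)^(3/2)/3) + 0 = 294*(⅔ + √2*(-13*I*√13)/3) + 0 = 294*(⅔ - 13*I*√26/3) + 0 = (196 - 1274*I*√26) + 0 = 196 - 1274*I*√26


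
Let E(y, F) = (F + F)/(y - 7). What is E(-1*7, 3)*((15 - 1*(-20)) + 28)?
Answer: -27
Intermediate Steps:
E(y, F) = 2*F/(-7 + y) (E(y, F) = (2*F)/(-7 + y) = 2*F/(-7 + y))
E(-1*7, 3)*((15 - 1*(-20)) + 28) = (2*3/(-7 - 1*7))*((15 - 1*(-20)) + 28) = (2*3/(-7 - 7))*((15 + 20) + 28) = (2*3/(-14))*(35 + 28) = (2*3*(-1/14))*63 = -3/7*63 = -27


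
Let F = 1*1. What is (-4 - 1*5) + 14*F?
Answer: 5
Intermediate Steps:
F = 1
(-4 - 1*5) + 14*F = (-4 - 1*5) + 14*1 = (-4 - 5) + 14 = -9 + 14 = 5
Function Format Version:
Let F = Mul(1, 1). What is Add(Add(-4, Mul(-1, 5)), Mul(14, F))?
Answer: 5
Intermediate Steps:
F = 1
Add(Add(-4, Mul(-1, 5)), Mul(14, F)) = Add(Add(-4, Mul(-1, 5)), Mul(14, 1)) = Add(Add(-4, -5), 14) = Add(-9, 14) = 5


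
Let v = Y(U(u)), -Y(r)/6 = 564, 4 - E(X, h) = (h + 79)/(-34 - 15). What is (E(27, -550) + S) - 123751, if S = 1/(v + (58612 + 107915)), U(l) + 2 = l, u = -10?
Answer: -989311224533/7994007 ≈ -1.2376e+5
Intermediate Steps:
E(X, h) = 275/49 + h/49 (E(X, h) = 4 - (h + 79)/(-34 - 15) = 4 - (79 + h)/(-49) = 4 - (79 + h)*(-1)/49 = 4 - (-79/49 - h/49) = 4 + (79/49 + h/49) = 275/49 + h/49)
U(l) = -2 + l
Y(r) = -3384 (Y(r) = -6*564 = -3384)
v = -3384
S = 1/163143 (S = 1/(-3384 + (58612 + 107915)) = 1/(-3384 + 166527) = 1/163143 ≈ 6.1296e-6)
(E(27, -550) + S) - 123751 = ((275/49 + (1/49)*(-550)) + 1/163143) - 123751 = ((275/49 - 550/49) + 1/163143) - 123751 = (-275/49 + 1/163143) - 123751 = -44864276/7994007 - 123751 = -989311224533/7994007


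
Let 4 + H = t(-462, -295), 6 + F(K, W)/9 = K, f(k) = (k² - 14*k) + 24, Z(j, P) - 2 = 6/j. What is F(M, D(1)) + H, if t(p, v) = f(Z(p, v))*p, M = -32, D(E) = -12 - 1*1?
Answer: -31268/77 ≈ -406.08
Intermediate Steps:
D(E) = -13 (D(E) = -12 - 1 = -13)
Z(j, P) = 2 + 6/j
f(k) = 24 + k² - 14*k
F(K, W) = -54 + 9*K
t(p, v) = p*(-4 + (2 + 6/p)² - 84/p) (t(p, v) = (24 + (2 + 6/p)² - 14*(2 + 6/p))*p = (24 + (2 + 6/p)² + (-28 - 84/p))*p = (-4 + (2 + 6/p)² - 84/p)*p = p*(-4 + (2 + 6/p)² - 84/p))
H = -4934/77 (H = -4 + (-60 + 36/(-462)) = -4 + (-60 + 36*(-1/462)) = -4 + (-60 - 6/77) = -4 - 4626/77 = -4934/77 ≈ -64.078)
F(M, D(1)) + H = (-54 + 9*(-32)) - 4934/77 = (-54 - 288) - 4934/77 = -342 - 4934/77 = -31268/77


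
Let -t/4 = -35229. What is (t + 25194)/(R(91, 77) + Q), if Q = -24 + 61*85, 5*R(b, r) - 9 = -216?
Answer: 415275/12799 ≈ 32.446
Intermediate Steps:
t = 140916 (t = -4*(-35229) = 140916)
R(b, r) = -207/5 (R(b, r) = 9/5 + (⅕)*(-216) = 9/5 - 216/5 = -207/5)
Q = 5161 (Q = -24 + 5185 = 5161)
(t + 25194)/(R(91, 77) + Q) = (140916 + 25194)/(-207/5 + 5161) = 166110/(25598/5) = 166110*(5/25598) = 415275/12799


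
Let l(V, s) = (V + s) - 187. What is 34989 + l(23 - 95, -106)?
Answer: 34624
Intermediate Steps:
l(V, s) = -187 + V + s
34989 + l(23 - 95, -106) = 34989 + (-187 + (23 - 95) - 106) = 34989 + (-187 - 72 - 106) = 34989 - 365 = 34624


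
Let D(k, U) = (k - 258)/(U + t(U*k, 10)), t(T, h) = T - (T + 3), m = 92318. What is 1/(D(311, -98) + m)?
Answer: 101/9324065 ≈ 1.0832e-5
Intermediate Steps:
t(T, h) = -3 (t(T, h) = T - (3 + T) = T + (-3 - T) = -3)
D(k, U) = (-258 + k)/(-3 + U) (D(k, U) = (k - 258)/(U - 3) = (-258 + k)/(-3 + U))
1/(D(311, -98) + m) = 1/((-258 + 311)/(-3 - 98) + 92318) = 1/(53/(-101) + 92318) = 1/(-1/101*53 + 92318) = 1/(-53/101 + 92318) = 1/(9324065/101) = 101/9324065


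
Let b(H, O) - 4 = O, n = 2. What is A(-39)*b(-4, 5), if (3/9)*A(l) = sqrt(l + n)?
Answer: 27*I*sqrt(37) ≈ 164.23*I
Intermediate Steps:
b(H, O) = 4 + O
A(l) = 3*sqrt(2 + l) (A(l) = 3*sqrt(l + 2) = 3*sqrt(2 + l))
A(-39)*b(-4, 5) = (3*sqrt(2 - 39))*(4 + 5) = (3*sqrt(-37))*9 = (3*(I*sqrt(37)))*9 = (3*I*sqrt(37))*9 = 27*I*sqrt(37)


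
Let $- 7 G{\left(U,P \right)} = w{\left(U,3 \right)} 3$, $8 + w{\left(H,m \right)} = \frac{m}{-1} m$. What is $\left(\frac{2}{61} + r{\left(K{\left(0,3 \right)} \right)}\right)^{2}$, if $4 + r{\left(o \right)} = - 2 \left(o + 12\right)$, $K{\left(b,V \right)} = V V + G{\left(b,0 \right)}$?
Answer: $\frac{668222500}{182329} \approx 3664.9$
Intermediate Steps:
$w{\left(H,m \right)} = -8 - m^{2}$ ($w{\left(H,m \right)} = -8 + \frac{m}{-1} m = -8 + m \left(-1\right) m = -8 + - m m = -8 - m^{2}$)
$G{\left(U,P \right)} = \frac{51}{7}$ ($G{\left(U,P \right)} = - \frac{\left(-8 - 3^{2}\right) 3}{7} = - \frac{\left(-8 - 9\right) 3}{7} = - \frac{\left(-17\right) 3}{7} = \left(- \frac{1}{7}\right) \left(-51\right) = \frac{51}{7}$)
$K{\left(b,V \right)} = \frac{51}{7} + V^{2}$ ($K{\left(b,V \right)} = V V + \frac{51}{7} = V^{2} + \frac{51}{7} = \frac{51}{7} + V^{2}$)
$r{\left(o \right)} = -28 - 2 o$ ($r{\left(o \right)} = -4 - 2 \left(o + 12\right) = -4 - 2 \left(12 + o\right) = -4 - \left(24 + 2 o\right) = -28 - 2 o$)
$\left(\frac{2}{61} + r{\left(K{\left(0,3 \right)} \right)}\right)^{2} = \left(\frac{2}{61} - \left(28 + 2 \left(\frac{51}{7} + 3^{2}\right)\right)\right)^{2} = \left(2 \cdot \frac{1}{61} - \left(28 + 2 \left(\frac{51}{7} + 9\right)\right)\right)^{2} = \left(\frac{2}{61} - \frac{424}{7}\right)^{2} = \left(- \frac{25850}{427}\right)^{2} = \frac{668222500}{182329}$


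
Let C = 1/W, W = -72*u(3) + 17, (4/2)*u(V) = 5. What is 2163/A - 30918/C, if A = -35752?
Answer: 180176992605/35752 ≈ 5.0396e+6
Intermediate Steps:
u(V) = 5/2 (u(V) = (1/2)*5 = 5/2)
W = -163 (W = -72*5/2 + 17 = -180 + 17 = -163)
C = -1/163 (C = 1/(-163) = -1/163 ≈ -0.0061350)
2163/A - 30918/C = 2163/(-35752) - 30918/(-1/163) = 2163*(-1/35752) - 30918*(-163) = -2163/35752 + 5039634 = 180176992605/35752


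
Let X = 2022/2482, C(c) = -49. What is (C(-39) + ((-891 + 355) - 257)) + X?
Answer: -1043911/1241 ≈ -841.19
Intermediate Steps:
X = 1011/1241 (X = 2022*(1/2482) = 1011/1241 ≈ 0.81467)
(C(-39) + ((-891 + 355) - 257)) + X = (-49 + ((-891 + 355) - 257)) + 1011/1241 = (-49 + (-536 - 257)) + 1011/1241 = (-49 - 793) + 1011/1241 = -842 + 1011/1241 = -1043911/1241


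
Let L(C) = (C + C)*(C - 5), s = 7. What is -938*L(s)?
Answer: -26264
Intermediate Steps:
L(C) = 2*C*(-5 + C) (L(C) = (2*C)*(-5 + C) = 2*C*(-5 + C))
-938*L(s) = -1876*7*(-5 + 7) = -1876*7*2 = -938*28 = -26264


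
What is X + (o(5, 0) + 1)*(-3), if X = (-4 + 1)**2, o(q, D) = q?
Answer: -9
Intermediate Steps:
X = 9 (X = (-3)**2 = 9)
X + (o(5, 0) + 1)*(-3) = 9 + (5 + 1)*(-3) = 9 + 6*(-3) = 9 - 18 = -9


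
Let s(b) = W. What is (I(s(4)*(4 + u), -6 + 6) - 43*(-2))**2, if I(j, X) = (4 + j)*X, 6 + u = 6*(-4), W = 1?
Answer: 7396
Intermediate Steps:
s(b) = 1
u = -30 (u = -6 + 6*(-4) = -6 - 24 = -30)
I(j, X) = X*(4 + j)
(I(s(4)*(4 + u), -6 + 6) - 43*(-2))**2 = ((-6 + 6)*(4 + 1*(4 - 30)) - 43*(-2))**2 = (0*(4 + 1*(-26)) + 86)**2 = (0*(4 - 26) + 86)**2 = (0*(-22) + 86)**2 = (0 + 86)**2 = 86**2 = 7396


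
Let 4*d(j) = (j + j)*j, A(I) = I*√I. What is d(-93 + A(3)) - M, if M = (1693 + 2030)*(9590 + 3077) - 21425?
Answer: -47133478 - 279*√3 ≈ -4.7134e+7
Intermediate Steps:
M = 47137816 (M = 3723*12667 - 21425 = 47159241 - 21425 = 47137816)
A(I) = I^(3/2)
d(j) = j²/2 (d(j) = ((j + j)*j)/4 = ((2*j)*j)/4 = (2*j²)/4 = j²/2)
d(-93 + A(3)) - M = (-93 + 3^(3/2))²/2 - 1*47137816 = (-93 + 3*√3)²/2 - 47137816 = -47137816 + (-93 + 3*√3)²/2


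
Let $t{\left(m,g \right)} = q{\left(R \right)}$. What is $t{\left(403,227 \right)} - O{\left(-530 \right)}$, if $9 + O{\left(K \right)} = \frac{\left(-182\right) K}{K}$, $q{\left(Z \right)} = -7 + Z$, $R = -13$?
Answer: $171$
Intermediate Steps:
$t{\left(m,g \right)} = -20$ ($t{\left(m,g \right)} = -7 - 13 = -20$)
$O{\left(K \right)} = -191$ ($O{\left(K \right)} = -9 + \frac{\left(-182\right) K}{K} = -9 - 182 = -191$)
$t{\left(403,227 \right)} - O{\left(-530 \right)} = -20 - -191 = -20 + 191 = 171$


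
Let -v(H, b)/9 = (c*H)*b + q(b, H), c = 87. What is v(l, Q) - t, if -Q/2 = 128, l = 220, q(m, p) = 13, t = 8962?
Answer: 44089481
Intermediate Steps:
Q = -256 (Q = -2*128 = -256)
v(H, b) = -117 - 783*H*b (v(H, b) = -9*((87*H)*b + 13) = -9*(87*H*b + 13) = -9*(13 + 87*H*b) = -117 - 783*H*b)
v(l, Q) - t = (-117 - 783*220*(-256)) - 1*8962 = (-117 + 44098560) - 8962 = 44098443 - 8962 = 44089481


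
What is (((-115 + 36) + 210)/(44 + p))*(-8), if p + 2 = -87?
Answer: 1048/45 ≈ 23.289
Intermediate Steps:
p = -89 (p = -2 - 87 = -89)
(((-115 + 36) + 210)/(44 + p))*(-8) = (((-115 + 36) + 210)/(44 - 89))*(-8) = ((-79 + 210)/(-45))*(-8) = (131*(-1/45))*(-8) = -131/45*(-8) = 1048/45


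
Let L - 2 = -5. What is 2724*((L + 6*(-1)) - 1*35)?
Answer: -119856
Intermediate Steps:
L = -3 (L = 2 - 5 = -3)
2724*((L + 6*(-1)) - 1*35) = 2724*((-3 + 6*(-1)) - 1*35) = 2724*((-3 - 6) - 35) = 2724*(-9 - 35) = 2724*(-44) = -119856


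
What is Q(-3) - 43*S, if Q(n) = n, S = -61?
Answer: 2620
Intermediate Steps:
Q(-3) - 43*S = -3 - 43*(-61) = -3 + 2623 = 2620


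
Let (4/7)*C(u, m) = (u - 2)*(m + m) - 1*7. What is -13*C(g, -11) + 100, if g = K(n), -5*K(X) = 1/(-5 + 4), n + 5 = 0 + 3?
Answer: -12833/20 ≈ -641.65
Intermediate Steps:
n = -2 (n = -5 + (0 + 3) = -5 + 3 = -2)
K(X) = ⅕ (K(X) = -1/(5*(-5 + 4)) = -⅕/(-1) = -⅕*(-1) = ⅕)
g = ⅕ ≈ 0.20000
C(u, m) = -49/4 + 7*m*(-2 + u)/2 (C(u, m) = 7*((u - 2)*(m + m) - 1*7)/4 = 7*((-2 + u)*(2*m) - 7)/4 = 7*(2*m*(-2 + u) - 7)/4 = 7*(-7 + 2*m*(-2 + u))/4 = -49/4 + 7*m*(-2 + u)/2)
-13*C(g, -11) + 100 = -13*(-49/4 - 7*(-11) + (7/2)*(-11)*(⅕)) + 100 = -13*(-49/4 + 77 - 77/10) + 100 = -13*1141/20 + 100 = -14833/20 + 100 = -12833/20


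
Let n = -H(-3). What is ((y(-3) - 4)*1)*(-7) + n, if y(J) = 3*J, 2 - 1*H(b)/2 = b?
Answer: 81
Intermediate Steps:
H(b) = 4 - 2*b
n = -10 (n = -(4 - 2*(-3)) = -(4 + 6) = -1*10 = -10)
((y(-3) - 4)*1)*(-7) + n = ((3*(-3) - 4)*1)*(-7) - 10 = ((-9 - 4)*1)*(-7) - 10 = -13*1*(-7) - 10 = -13*(-7) - 10 = 91 - 10 = 81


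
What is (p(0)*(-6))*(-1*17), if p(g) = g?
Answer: 0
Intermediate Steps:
(p(0)*(-6))*(-1*17) = (0*(-6))*(-1*17) = 0*(-17) = 0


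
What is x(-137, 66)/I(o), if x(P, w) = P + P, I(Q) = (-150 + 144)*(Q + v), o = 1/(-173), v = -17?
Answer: -23701/8826 ≈ -2.6854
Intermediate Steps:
o = -1/173 ≈ -0.0057803
I(Q) = 102 - 6*Q (I(Q) = (-150 + 144)*(Q - 17) = -6*(-17 + Q) = 102 - 6*Q)
x(P, w) = 2*P
x(-137, 66)/I(o) = (2*(-137))/(102 - 6*(-1/173)) = -274/(102 + 6/173) = -274/17652/173 = -274*173/17652 = -23701/8826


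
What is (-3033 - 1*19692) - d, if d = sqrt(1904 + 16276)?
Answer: -22725 - 6*sqrt(505) ≈ -22860.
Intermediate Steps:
d = 6*sqrt(505) (d = sqrt(18180) = 6*sqrt(505) ≈ 134.83)
(-3033 - 1*19692) - d = (-3033 - 1*19692) - 6*sqrt(505) = (-3033 - 19692) - 6*sqrt(505) = -22725 - 6*sqrt(505)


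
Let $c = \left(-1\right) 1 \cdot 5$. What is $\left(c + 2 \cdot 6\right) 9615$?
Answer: $67305$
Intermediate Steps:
$c = -5$ ($c = \left(-1\right) 5 = -5$)
$\left(c + 2 \cdot 6\right) 9615 = \left(-5 + 2 \cdot 6\right) 9615 = \left(-5 + 12\right) 9615 = 7 \cdot 9615 = 67305$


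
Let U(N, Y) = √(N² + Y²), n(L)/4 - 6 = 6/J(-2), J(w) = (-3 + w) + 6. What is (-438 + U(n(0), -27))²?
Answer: 194877 - 2628*√337 ≈ 1.4663e+5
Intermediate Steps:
J(w) = 3 + w
n(L) = 48 (n(L) = 24 + 4*(6/(3 - 2)) = 24 + 4*(6/1) = 24 + 4*(6*1) = 24 + 4*6 = 24 + 24 = 48)
(-438 + U(n(0), -27))² = (-438 + √(48² + (-27)²))² = (-438 + √(2304 + 729))² = (-438 + √3033)² = (-438 + 3*√337)²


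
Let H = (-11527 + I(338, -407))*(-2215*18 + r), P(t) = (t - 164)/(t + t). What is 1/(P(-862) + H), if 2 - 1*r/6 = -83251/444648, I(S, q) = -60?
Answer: 31940548/14750835942390463 ≈ 2.1653e-9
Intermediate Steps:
P(t) = (-164 + t)/(2*t) (P(t) = (-164 + t)/((2*t)) = (-164 + t)*(1/(2*t)) = (-164 + t)/(2*t))
r = 972547/74108 (r = 12 - (-499506)/444648 = 12 - 6*(-83251/444648) = 12 + 83251/74108 = 972547/74108 ≈ 13.123)
H = 34224677316431/74108 (H = (-11527 - 60)*(-2215*18 + 972547/74108) = -11587*(-39870 + 972547/74108) = -11587*(-2953713413/74108) = 34224677316431/74108 ≈ 4.6182e+8)
1/(P(-862) + H) = 1/((½)*(-164 - 862)/(-862) + 34224677316431/74108) = 1/((½)*(-1/862)*(-1026) + 34224677316431/74108) = 1/(513/862 + 34224677316431/74108) = 1/(14750835942390463/31940548) = 31940548/14750835942390463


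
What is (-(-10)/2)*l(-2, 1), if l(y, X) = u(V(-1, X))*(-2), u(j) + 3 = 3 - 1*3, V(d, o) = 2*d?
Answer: 30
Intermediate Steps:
u(j) = -3 (u(j) = -3 + (3 - 1*3) = -3 + (3 - 3) = -3 + 0 = -3)
l(y, X) = 6 (l(y, X) = -3*(-2) = 6)
(-(-10)/2)*l(-2, 1) = -(-10)/2*6 = -2*(-5/2)*6 = 5*6 = 30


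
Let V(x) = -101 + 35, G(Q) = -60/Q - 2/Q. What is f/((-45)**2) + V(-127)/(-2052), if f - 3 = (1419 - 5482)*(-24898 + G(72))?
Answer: 2767850893/55404 ≈ 49958.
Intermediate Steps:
G(Q) = -62/Q
V(x) = -66
f = 3641906725/36 (f = 3 + (1419 - 5482)*(-24898 - 62/72) = 3 - 4063*(-24898 - 62*1/72) = 3 - 4063*(-24898 - 31/36) = 3 - 4063*(-896359/36) = 3 + 3641906617/36 = 3641906725/36 ≈ 1.0116e+8)
f/((-45)**2) + V(-127)/(-2052) = 3641906725/(36*((-45)**2)) - 66/(-2052) = (3641906725/36)/2025 - 66*(-1/2052) = (3641906725/36)*(1/2025) + 11/342 = 145676269/2916 + 11/342 = 2767850893/55404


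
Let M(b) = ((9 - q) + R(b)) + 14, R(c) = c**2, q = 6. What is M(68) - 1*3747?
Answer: 894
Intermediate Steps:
M(b) = 17 + b**2 (M(b) = ((9 - 1*6) + b**2) + 14 = ((9 - 6) + b**2) + 14 = (3 + b**2) + 14 = 17 + b**2)
M(68) - 1*3747 = (17 + 68**2) - 1*3747 = (17 + 4624) - 3747 = 4641 - 3747 = 894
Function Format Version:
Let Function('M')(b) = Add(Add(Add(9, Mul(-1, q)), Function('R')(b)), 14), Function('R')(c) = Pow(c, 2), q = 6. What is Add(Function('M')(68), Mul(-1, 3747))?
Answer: 894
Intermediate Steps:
Function('M')(b) = Add(17, Pow(b, 2)) (Function('M')(b) = Add(Add(Add(9, Mul(-1, 6)), Pow(b, 2)), 14) = Add(Add(Add(9, -6), Pow(b, 2)), 14) = Add(Add(3, Pow(b, 2)), 14) = Add(17, Pow(b, 2)))
Add(Function('M')(68), Mul(-1, 3747)) = Add(Add(17, Pow(68, 2)), Mul(-1, 3747)) = Add(Add(17, 4624), -3747) = Add(4641, -3747) = 894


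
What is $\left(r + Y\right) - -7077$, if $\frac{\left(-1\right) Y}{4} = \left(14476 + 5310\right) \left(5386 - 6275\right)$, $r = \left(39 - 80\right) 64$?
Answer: $70363469$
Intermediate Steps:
$r = -2624$ ($r = \left(-41\right) 64 = -2624$)
$Y = 70359016$ ($Y = - 4 \left(14476 + 5310\right) \left(5386 - 6275\right) = - 4 \cdot 19786 \left(-889\right) = \left(-4\right) \left(-17589754\right) = 70359016$)
$\left(r + Y\right) - -7077 = \left(-2624 + 70359016\right) - -7077 = 70356392 + 7077 = 70363469$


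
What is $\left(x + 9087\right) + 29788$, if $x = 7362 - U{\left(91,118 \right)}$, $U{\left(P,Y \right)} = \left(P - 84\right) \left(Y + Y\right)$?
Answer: $44585$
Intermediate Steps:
$U{\left(P,Y \right)} = 2 Y \left(-84 + P\right)$ ($U{\left(P,Y \right)} = \left(-84 + P\right) 2 Y = 2 Y \left(-84 + P\right)$)
$x = 5710$ ($x = 7362 - 2 \cdot 118 \left(-84 + 91\right) = 7362 - 2 \cdot 118 \cdot 7 = 7362 - 1652 = 5710$)
$\left(x + 9087\right) + 29788 = \left(5710 + 9087\right) + 29788 = 14797 + 29788 = 44585$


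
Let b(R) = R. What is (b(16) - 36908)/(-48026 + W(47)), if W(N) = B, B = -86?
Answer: 9223/12028 ≈ 0.76679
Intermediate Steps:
W(N) = -86
(b(16) - 36908)/(-48026 + W(47)) = (16 - 36908)/(-48026 - 86) = -36892/(-48112) = -36892*(-1/48112) = 9223/12028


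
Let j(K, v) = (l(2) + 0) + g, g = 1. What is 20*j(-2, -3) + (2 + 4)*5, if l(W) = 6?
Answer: 170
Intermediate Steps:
j(K, v) = 7 (j(K, v) = (6 + 0) + 1 = 6 + 1 = 7)
20*j(-2, -3) + (2 + 4)*5 = 20*7 + (2 + 4)*5 = 140 + 6*5 = 140 + 30 = 170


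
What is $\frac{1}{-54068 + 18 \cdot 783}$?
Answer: $- \frac{1}{39974} \approx -2.5016 \cdot 10^{-5}$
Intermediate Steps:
$\frac{1}{-54068 + 18 \cdot 783} = \frac{1}{-54068 + 14094} = \frac{1}{-39974} = - \frac{1}{39974}$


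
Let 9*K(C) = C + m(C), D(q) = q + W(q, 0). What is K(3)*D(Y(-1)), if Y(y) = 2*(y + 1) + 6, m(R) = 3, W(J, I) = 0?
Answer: 4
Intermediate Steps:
Y(y) = 8 + 2*y (Y(y) = 2*(1 + y) + 6 = (2 + 2*y) + 6 = 8 + 2*y)
D(q) = q (D(q) = q + 0 = q)
K(C) = ⅓ + C/9 (K(C) = (C + 3)/9 = (3 + C)/9 = ⅓ + C/9)
K(3)*D(Y(-1)) = (⅓ + (⅑)*3)*(8 + 2*(-1)) = (⅓ + ⅓)*(8 - 2) = (⅔)*6 = 4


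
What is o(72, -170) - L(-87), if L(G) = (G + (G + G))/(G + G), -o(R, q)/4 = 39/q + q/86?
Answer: 53543/7310 ≈ 7.3246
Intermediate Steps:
o(R, q) = -156/q - 2*q/43 (o(R, q) = -4*(39/q + q/86) = -156/q - 2*q/43)
L(G) = 3/2 (L(G) = (G + 2*G)/((2*G)) = (3*G)*(1/(2*G)) = 3/2)
o(72, -170) - L(-87) = (-156/(-170) - 2/43*(-170)) - 1*3/2 = (-156*(-1/170) + 340/43) - 3/2 = (78/85 + 340/43) - 3/2 = 32254/3655 - 3/2 = 53543/7310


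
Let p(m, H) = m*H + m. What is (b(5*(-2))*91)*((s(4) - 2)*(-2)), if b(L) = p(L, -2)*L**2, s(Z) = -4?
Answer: 1092000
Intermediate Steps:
p(m, H) = m + H*m (p(m, H) = H*m + m = m + H*m)
b(L) = -L**3 (b(L) = (L*(1 - 2))*L**2 = (L*(-1))*L**2 = (-L)*L**2 = -L**3)
(b(5*(-2))*91)*((s(4) - 2)*(-2)) = (-(5*(-2))**3*91)*((-4 - 2)*(-2)) = (-1*(-10)**3*91)*(-6*(-2)) = (-1*(-1000)*91)*12 = (1000*91)*12 = 91000*12 = 1092000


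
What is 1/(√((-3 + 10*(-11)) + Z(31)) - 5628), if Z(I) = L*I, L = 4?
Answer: -5628/31674373 - √11/31674373 ≈ -0.00017779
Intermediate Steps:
Z(I) = 4*I
1/(√((-3 + 10*(-11)) + Z(31)) - 5628) = 1/(√((-3 + 10*(-11)) + 4*31) - 5628) = 1/(√((-3 - 110) + 124) - 5628) = 1/(√(-113 + 124) - 5628) = 1/(√11 - 5628) = 1/(-5628 + √11)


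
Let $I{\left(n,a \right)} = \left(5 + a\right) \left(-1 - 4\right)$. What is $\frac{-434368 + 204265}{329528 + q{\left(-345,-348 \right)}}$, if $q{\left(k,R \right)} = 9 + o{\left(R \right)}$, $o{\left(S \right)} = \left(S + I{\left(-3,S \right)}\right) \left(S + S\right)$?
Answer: $\frac{230103}{621895} \approx 0.37$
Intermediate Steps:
$I{\left(n,a \right)} = -25 - 5 a$ ($I{\left(n,a \right)} = \left(5 + a\right) \left(-5\right) = -25 - 5 a$)
$o{\left(S \right)} = 2 S \left(-25 - 4 S\right)$ ($o{\left(S \right)} = \left(S - \left(25 + 5 S\right)\right) \left(S + S\right) = \left(-25 - 4 S\right) 2 S = 2 S \left(-25 - 4 S\right)$)
$q{\left(k,R \right)} = 9 - 2 R \left(25 + 4 R\right)$
$\frac{-434368 + 204265}{329528 + q{\left(-345,-348 \right)}} = \frac{-434368 + 204265}{329528 + \left(9 - - 696 \left(25 + 4 \left(-348\right)\right)\right)} = - \frac{230103}{329528 + \left(9 - - 696 \left(25 - 1392\right)\right)} = - \frac{230103}{329528 + \left(9 - \left(-696\right) \left(-1367\right)\right)} = - \frac{230103}{329528 + \left(9 - 951432\right)} = - \frac{230103}{329528 - 951423} = - \frac{230103}{-621895} = \left(-230103\right) \left(- \frac{1}{621895}\right) = \frac{230103}{621895}$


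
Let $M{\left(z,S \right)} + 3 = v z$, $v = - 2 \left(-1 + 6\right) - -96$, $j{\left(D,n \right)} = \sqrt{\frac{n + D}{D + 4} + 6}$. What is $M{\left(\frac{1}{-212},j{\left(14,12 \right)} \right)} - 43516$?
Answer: $- \frac{4613057}{106} \approx -43519.0$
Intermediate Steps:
$j{\left(D,n \right)} = \sqrt{6 + \frac{D + n}{4 + D}}$ ($j{\left(D,n \right)} = \sqrt{\frac{D + n}{4 + D} + 6} = \sqrt{6 + \frac{D + n}{4 + D}}$)
$v = 86$ ($v = \left(-2\right) 5 + 96 = -10 + 96 = 86$)
$M{\left(z,S \right)} = -3 + 86 z$
$M{\left(\frac{1}{-212},j{\left(14,12 \right)} \right)} - 43516 = \left(-3 + \frac{86}{-212}\right) - 43516 = \left(-3 + 86 \left(- \frac{1}{212}\right)\right) - 43516 = \left(-3 - \frac{43}{106}\right) - 43516 = - \frac{361}{106} - 43516 = - \frac{4613057}{106}$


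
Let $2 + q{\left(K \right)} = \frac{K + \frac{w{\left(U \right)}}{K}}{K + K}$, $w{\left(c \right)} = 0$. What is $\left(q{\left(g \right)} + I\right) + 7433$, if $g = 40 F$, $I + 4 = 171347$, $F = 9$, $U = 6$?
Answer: $\frac{357549}{2} \approx 1.7877 \cdot 10^{5}$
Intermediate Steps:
$I = 171343$ ($I = -4 + 171347 = 171343$)
$g = 360$ ($g = 40 \cdot 9 = 360$)
$q{\left(K \right)} = - \frac{3}{2}$ ($q{\left(K \right)} = -2 + \frac{K + \frac{0}{K}}{K + K} = -2 + \frac{K + 0}{2 K} = -2 + K \frac{1}{2 K} = -2 + \frac{1}{2} = - \frac{3}{2}$)
$\left(q{\left(g \right)} + I\right) + 7433 = \left(- \frac{3}{2} + 171343\right) + 7433 = \frac{342683}{2} + 7433 = \frac{357549}{2}$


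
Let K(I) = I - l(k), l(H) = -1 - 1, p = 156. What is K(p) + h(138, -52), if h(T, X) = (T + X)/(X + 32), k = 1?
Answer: 1537/10 ≈ 153.70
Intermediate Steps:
h(T, X) = (T + X)/(32 + X)
l(H) = -2
K(I) = 2 + I (K(I) = I - 1*(-2) = I + 2 = 2 + I)
K(p) + h(138, -52) = (2 + 156) + (138 - 52)/(32 - 52) = 158 + 86/(-20) = 158 - 1/20*86 = 158 - 43/10 = 1537/10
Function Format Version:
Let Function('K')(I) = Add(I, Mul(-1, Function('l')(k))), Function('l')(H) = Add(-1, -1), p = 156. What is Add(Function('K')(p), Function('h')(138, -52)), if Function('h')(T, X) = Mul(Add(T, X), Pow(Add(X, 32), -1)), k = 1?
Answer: Rational(1537, 10) ≈ 153.70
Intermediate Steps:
Function('h')(T, X) = Mul(Pow(Add(32, X), -1), Add(T, X)) (Function('h')(T, X) = Mul(Add(T, X), Pow(Add(32, X), -1)) = Mul(Pow(Add(32, X), -1), Add(T, X)))
Function('l')(H) = -2
Function('K')(I) = Add(2, I) (Function('K')(I) = Add(I, Mul(-1, -2)) = Add(I, 2) = Add(2, I))
Add(Function('K')(p), Function('h')(138, -52)) = Add(Add(2, 156), Mul(Pow(Add(32, -52), -1), Add(138, -52))) = Add(158, Mul(Pow(-20, -1), 86)) = Add(158, Mul(Rational(-1, 20), 86)) = Add(158, Rational(-43, 10)) = Rational(1537, 10)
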